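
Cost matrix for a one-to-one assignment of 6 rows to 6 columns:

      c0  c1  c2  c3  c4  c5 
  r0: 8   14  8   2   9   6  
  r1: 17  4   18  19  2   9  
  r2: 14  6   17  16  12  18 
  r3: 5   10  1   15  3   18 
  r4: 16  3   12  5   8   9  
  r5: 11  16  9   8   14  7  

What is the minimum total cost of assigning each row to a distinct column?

Minimum assignment cost: 29

one of 2 optimal assignments: row0→col0 (cost 8), row1→col4 (cost 2), row2→col1 (cost 6), row3→col2 (cost 1), row4→col3 (cost 5), row5→col5 (cost 7)
total = 8 + 2 + 6 + 1 + 5 + 7 = 29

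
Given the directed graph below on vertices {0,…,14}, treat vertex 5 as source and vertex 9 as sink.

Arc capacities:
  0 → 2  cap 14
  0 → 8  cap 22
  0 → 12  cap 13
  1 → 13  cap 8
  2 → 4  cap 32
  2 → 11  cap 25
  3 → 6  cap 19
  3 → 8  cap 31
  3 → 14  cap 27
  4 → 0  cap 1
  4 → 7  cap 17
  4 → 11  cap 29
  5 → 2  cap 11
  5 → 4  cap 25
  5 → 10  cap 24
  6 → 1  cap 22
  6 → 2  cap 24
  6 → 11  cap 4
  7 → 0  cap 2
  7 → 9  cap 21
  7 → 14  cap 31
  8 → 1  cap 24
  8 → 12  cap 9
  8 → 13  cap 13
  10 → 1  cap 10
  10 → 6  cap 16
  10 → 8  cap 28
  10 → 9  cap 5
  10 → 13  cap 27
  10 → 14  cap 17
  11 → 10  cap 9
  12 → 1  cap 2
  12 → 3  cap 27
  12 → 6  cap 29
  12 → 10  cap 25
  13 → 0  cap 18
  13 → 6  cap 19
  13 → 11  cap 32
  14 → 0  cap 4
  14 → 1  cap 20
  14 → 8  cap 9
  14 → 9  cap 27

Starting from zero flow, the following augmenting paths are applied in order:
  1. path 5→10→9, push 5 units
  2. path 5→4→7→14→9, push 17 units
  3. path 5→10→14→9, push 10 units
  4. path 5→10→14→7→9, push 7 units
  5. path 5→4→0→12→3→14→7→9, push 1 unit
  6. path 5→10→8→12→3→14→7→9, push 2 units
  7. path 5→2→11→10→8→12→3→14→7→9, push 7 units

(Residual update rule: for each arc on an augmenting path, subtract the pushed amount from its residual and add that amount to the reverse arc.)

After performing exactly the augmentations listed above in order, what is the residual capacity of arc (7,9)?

Residual capacity of (7,9): 4

after path 1 (5→10→9, push 5): res(7,9)=21
after path 2 (5→4→7→14→9, push 17): res(7,9)=21
after path 3 (5→10→14→9, push 10): res(7,9)=21
after path 4 (5→10→14→7→9, push 7): res(7,9)=14
after path 5 (5→4→0→12→3→14→7→9, push 1): res(7,9)=13
after path 6 (5→10→8→12→3→14→7→9, push 2): res(7,9)=11
after path 7 (5→2→11→10→8→12→3→14→7→9, push 7): res(7,9)=4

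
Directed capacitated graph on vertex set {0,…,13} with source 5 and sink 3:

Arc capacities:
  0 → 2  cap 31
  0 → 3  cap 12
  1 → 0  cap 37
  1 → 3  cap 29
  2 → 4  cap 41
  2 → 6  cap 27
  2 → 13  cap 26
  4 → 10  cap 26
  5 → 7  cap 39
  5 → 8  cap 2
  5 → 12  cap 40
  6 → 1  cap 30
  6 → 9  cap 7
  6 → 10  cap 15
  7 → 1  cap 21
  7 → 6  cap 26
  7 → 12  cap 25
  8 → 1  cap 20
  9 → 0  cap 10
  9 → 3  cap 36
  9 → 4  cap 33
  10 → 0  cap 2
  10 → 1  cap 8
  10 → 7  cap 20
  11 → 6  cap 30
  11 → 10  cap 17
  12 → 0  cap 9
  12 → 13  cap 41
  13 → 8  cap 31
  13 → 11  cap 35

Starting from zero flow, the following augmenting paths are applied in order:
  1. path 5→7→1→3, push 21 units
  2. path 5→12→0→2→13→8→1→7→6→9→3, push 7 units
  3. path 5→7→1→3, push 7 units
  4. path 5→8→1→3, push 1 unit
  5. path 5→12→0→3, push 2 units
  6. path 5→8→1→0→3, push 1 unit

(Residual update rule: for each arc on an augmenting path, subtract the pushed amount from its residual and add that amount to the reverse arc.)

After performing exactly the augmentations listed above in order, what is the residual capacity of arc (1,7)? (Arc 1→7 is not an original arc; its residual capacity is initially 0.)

after path 1 (5→7→1→3, push 21): res(1,7)=21
after path 2 (5→12→0→2→13→8→1→7→6→9→3, push 7): res(1,7)=14
after path 3 (5→7→1→3, push 7): res(1,7)=21
after path 4 (5→8→1→3, push 1): res(1,7)=21
after path 5 (5→12→0→3, push 2): res(1,7)=21
after path 6 (5→8→1→0→3, push 1): res(1,7)=21

Residual capacity of (1,7): 21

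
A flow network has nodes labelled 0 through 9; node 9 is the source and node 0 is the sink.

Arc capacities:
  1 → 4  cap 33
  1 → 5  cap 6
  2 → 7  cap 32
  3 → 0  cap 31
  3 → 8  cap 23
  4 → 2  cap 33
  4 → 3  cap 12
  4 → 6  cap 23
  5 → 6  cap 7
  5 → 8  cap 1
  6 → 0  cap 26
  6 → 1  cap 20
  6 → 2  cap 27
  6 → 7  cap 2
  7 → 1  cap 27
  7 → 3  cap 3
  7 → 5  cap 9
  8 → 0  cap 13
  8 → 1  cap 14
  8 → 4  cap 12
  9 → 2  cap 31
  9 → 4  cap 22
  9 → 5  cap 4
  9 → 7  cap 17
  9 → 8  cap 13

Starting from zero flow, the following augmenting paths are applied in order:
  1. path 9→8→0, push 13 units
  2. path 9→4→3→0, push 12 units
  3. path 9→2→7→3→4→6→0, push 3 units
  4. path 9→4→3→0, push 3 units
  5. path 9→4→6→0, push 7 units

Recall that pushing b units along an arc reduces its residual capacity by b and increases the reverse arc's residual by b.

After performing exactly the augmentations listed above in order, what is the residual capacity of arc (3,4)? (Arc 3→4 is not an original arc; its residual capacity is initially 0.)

after path 1 (9→8→0, push 13): res(3,4)=0
after path 2 (9→4→3→0, push 12): res(3,4)=12
after path 3 (9→2→7→3→4→6→0, push 3): res(3,4)=9
after path 4 (9→4→3→0, push 3): res(3,4)=12
after path 5 (9→4→6→0, push 7): res(3,4)=12

Residual capacity of (3,4): 12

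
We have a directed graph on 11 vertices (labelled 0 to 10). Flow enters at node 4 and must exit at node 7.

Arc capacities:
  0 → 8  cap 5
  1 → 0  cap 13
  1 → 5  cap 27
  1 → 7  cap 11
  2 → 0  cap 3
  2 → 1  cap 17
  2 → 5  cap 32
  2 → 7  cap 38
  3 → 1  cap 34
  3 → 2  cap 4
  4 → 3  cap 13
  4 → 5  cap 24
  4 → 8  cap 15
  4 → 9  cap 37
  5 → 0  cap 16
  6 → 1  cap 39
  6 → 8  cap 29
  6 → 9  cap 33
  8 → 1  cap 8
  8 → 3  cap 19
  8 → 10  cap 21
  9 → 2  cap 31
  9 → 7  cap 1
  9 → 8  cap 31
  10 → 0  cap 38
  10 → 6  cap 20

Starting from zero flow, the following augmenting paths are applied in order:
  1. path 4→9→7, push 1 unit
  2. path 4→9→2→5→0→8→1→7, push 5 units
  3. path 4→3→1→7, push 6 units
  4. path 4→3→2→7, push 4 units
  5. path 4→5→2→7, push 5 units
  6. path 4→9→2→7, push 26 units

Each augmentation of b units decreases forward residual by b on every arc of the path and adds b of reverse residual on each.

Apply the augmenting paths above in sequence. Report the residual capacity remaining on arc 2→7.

after path 1 (4→9→7, push 1): res(2,7)=38
after path 2 (4→9→2→5→0→8→1→7, push 5): res(2,7)=38
after path 3 (4→3→1→7, push 6): res(2,7)=38
after path 4 (4→3→2→7, push 4): res(2,7)=34
after path 5 (4→5→2→7, push 5): res(2,7)=29
after path 6 (4→9→2→7, push 26): res(2,7)=3

Residual capacity of (2,7): 3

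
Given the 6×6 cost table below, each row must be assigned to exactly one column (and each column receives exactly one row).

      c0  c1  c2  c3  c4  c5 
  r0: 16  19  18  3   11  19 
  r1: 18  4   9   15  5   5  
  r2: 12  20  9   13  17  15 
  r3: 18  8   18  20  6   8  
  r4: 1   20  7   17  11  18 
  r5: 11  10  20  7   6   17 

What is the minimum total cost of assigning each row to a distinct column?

optimal assignment: row0→col3 (cost 3), row1→col1 (cost 4), row2→col2 (cost 9), row3→col5 (cost 8), row4→col0 (cost 1), row5→col4 (cost 6)
total = 3 + 4 + 9 + 8 + 1 + 6 = 31

Minimum assignment cost: 31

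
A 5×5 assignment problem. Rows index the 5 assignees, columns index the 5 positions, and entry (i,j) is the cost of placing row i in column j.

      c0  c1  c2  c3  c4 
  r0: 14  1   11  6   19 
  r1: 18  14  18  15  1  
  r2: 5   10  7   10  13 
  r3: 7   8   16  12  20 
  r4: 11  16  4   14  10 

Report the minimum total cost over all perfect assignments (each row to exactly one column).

Minimum assignment cost: 23

one of 2 optimal assignments: row0→col1 (cost 1), row1→col4 (cost 1), row2→col0 (cost 5), row3→col3 (cost 12), row4→col2 (cost 4)
total = 1 + 1 + 5 + 12 + 4 = 23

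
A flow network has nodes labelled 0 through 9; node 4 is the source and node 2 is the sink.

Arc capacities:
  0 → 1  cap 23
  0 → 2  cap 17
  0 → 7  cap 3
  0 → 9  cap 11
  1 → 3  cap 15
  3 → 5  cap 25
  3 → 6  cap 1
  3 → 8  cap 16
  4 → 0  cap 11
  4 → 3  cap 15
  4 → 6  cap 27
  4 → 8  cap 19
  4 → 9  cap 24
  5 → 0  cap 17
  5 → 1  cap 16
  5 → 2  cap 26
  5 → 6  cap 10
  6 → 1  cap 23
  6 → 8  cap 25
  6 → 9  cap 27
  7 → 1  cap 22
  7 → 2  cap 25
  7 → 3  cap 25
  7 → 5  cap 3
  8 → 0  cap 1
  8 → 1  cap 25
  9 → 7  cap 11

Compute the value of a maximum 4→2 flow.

augment #1: 4→0→2 bottleneck 11, total now 11
augment #2: 4→3→5→2 bottleneck 15, total now 26
augment #3: 4→8→0→2 bottleneck 1, total now 27
augment #4: 4→9→7→2 bottleneck 11, total now 38
augment #5: 4→6→1→3→5→2 bottleneck 10, total now 48

Maximum flow value: 48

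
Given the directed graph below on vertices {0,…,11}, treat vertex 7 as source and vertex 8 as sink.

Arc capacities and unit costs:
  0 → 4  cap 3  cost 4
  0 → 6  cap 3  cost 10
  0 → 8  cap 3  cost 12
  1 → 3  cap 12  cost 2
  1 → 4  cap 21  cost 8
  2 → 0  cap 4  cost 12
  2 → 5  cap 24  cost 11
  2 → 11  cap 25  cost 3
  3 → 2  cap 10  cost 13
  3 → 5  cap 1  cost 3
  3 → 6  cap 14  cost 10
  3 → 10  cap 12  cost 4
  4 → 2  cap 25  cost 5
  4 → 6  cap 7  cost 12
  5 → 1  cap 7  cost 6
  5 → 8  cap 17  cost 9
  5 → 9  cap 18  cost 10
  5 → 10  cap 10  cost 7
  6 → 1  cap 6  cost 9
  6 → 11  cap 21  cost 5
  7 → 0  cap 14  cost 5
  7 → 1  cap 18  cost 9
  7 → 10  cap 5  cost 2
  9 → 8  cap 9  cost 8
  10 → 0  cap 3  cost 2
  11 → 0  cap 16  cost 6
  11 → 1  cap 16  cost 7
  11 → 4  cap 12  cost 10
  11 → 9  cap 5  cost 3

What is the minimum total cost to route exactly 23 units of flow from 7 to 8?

Minimum cost for 23 units: 800

shortest-cost path #1: 7→10→0→8 push 3 @ unit cost 16 (adds 48)
shortest-cost path #2: 7→1→3→5→8 push 1 @ unit cost 23 (adds 23)
shortest-cost path #3: 7→0→4→2→11→9→8 push 3 @ unit cost 28 (adds 84)
shortest-cost path #4: 7→0→6→11→9→8 push 2 @ unit cost 31 (adds 62)
shortest-cost path #5: 7→0→6→11→2→5→8 push 1 @ unit cost 37 (adds 37)
shortest-cost path #6: 7→1→4→2→5→8 push 13 @ unit cost 42 (adds 546)
total cost = 800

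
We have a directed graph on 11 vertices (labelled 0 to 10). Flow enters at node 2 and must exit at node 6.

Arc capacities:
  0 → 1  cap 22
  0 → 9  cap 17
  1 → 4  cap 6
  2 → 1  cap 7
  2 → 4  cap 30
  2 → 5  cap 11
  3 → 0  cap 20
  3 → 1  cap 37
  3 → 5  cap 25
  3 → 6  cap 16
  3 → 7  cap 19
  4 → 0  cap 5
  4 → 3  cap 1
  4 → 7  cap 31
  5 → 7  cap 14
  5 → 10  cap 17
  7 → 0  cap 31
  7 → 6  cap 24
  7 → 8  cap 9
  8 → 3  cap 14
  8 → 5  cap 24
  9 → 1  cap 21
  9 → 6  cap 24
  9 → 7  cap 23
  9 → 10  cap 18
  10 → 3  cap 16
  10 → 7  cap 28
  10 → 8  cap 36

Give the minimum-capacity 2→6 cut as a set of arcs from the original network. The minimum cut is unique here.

Min-cut arcs: {(1,4), (2,4), (2,5)} (total capacity 47)

augment #1: 2→4→3→6 push 1
augment #2: 2→4→7→6 push 24
augment #3: 2→4→0→9→6 push 5
augment #4: 2→5→10→3→6 push 11
augment #5: 2→1→4→7→0→9→6 push 6
max flow = 47; residual-reachable set from 2 gives S-side
cut edges (S→T): {(1,4), (2,4), (2,5)} total cap 47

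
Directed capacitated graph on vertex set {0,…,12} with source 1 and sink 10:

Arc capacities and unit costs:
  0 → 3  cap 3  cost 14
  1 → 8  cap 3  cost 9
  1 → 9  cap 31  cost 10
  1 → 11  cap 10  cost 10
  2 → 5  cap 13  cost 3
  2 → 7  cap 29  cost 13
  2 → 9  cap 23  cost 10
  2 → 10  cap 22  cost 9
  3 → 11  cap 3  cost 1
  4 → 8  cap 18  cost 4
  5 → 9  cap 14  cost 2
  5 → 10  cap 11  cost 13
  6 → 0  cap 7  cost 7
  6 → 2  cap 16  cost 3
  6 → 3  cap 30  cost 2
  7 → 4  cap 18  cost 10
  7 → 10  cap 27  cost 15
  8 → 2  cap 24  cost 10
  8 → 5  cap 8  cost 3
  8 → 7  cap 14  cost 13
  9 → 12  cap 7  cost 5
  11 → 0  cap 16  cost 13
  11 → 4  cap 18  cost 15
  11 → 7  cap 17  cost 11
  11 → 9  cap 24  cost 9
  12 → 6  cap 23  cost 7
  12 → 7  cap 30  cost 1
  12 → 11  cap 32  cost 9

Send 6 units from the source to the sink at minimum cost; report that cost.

shortest-cost path #1: 1→8→5→10 push 3 @ unit cost 25 (adds 75)
shortest-cost path #2: 1→9→12→7→10 push 3 @ unit cost 31 (adds 93)
total cost = 168

Minimum cost for 6 units: 168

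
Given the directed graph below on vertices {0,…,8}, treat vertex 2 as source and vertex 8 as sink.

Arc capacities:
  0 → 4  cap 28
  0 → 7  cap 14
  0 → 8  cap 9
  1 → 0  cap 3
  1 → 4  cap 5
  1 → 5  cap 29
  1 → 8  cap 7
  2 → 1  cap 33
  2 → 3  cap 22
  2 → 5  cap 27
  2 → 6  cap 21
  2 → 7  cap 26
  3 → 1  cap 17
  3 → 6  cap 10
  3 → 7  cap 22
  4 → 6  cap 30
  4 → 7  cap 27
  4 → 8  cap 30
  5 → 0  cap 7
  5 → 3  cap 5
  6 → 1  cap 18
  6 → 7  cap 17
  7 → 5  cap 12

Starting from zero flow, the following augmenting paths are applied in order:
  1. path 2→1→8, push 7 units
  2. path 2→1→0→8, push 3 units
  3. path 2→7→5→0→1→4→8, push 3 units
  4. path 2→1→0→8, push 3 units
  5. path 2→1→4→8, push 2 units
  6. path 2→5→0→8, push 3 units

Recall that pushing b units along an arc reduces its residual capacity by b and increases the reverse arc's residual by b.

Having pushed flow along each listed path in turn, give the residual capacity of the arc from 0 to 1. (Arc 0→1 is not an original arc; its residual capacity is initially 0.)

after path 1 (2→1→8, push 7): res(0,1)=0
after path 2 (2→1→0→8, push 3): res(0,1)=3
after path 3 (2→7→5→0→1→4→8, push 3): res(0,1)=0
after path 4 (2→1→0→8, push 3): res(0,1)=3
after path 5 (2→1→4→8, push 2): res(0,1)=3
after path 6 (2→5→0→8, push 3): res(0,1)=3

Residual capacity of (0,1): 3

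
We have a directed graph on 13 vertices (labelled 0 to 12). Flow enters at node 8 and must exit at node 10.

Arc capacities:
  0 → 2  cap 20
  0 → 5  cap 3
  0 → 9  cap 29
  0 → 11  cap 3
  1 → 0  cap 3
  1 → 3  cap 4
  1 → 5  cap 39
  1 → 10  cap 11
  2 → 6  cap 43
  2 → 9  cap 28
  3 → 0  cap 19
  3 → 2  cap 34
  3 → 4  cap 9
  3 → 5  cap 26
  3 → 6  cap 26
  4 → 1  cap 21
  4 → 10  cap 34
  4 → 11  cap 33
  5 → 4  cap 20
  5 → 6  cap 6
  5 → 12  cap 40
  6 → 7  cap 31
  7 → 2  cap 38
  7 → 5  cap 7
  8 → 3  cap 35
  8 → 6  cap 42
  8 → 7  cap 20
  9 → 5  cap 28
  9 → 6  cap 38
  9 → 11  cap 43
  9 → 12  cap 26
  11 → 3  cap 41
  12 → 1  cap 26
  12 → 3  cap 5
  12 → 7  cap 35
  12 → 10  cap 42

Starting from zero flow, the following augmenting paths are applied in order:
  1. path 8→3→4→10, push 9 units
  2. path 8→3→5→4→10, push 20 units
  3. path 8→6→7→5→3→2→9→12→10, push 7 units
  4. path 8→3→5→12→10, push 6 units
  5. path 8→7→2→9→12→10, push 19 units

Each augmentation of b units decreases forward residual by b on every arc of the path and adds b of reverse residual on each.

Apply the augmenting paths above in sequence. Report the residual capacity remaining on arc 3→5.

Residual capacity of (3,5): 7

after path 1 (8→3→4→10, push 9): res(3,5)=26
after path 2 (8→3→5→4→10, push 20): res(3,5)=6
after path 3 (8→6→7→5→3→2→9→12→10, push 7): res(3,5)=13
after path 4 (8→3→5→12→10, push 6): res(3,5)=7
after path 5 (8→7→2→9→12→10, push 19): res(3,5)=7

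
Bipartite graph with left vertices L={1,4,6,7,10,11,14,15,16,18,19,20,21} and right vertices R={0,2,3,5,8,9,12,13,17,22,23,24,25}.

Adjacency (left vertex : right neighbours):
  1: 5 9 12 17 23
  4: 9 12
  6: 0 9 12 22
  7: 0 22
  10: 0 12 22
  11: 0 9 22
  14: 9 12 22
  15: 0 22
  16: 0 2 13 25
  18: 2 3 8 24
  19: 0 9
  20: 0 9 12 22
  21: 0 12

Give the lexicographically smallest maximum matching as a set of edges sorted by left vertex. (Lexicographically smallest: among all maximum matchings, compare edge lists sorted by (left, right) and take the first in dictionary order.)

|M| = 7 (so the lex-smallest maximum matching has 7 edges)
process left vertices in ascending order; for each, take the smallest-labelled available neighbour that still permits 7 edges overall, or leave it unmatched if none does
lex-smallest matching: {1-5, 4-9, 6-0, 7-22, 10-12, 16-2, 18-3}

Lex-smallest maximum matching: {(1,5), (4,9), (6,0), (7,22), (10,12), (16,2), (18,3)}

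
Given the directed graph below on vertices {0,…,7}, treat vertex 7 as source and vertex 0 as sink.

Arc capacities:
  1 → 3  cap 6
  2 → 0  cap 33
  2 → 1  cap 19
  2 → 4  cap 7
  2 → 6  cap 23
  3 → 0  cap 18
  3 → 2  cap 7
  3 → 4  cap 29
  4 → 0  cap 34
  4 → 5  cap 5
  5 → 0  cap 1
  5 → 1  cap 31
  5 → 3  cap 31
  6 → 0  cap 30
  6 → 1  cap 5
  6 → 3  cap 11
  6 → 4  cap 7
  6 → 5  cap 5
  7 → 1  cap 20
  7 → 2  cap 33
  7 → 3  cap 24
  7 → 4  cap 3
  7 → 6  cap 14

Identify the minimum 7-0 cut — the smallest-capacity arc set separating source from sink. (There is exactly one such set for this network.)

augment #1: 7→2→0 push 33
augment #2: 7→3→0 push 18
augment #3: 7→4→0 push 3
augment #4: 7→6→0 push 14
augment #5: 7→3→4→0 push 6
augment #6: 7→1→3→4→0 push 6
max flow = 80; residual-reachable set from 7 gives S-side
cut edges (S→T): {(1,3), (7,2), (7,3), (7,4), (7,6)} total cap 80

Min-cut arcs: {(1,3), (7,2), (7,3), (7,4), (7,6)} (total capacity 80)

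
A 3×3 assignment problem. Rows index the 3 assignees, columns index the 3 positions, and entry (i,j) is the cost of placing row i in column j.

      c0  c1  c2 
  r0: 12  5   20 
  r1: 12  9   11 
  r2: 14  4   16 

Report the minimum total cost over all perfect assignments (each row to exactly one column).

optimal assignment: row0→col0 (cost 12), row1→col2 (cost 11), row2→col1 (cost 4)
total = 12 + 11 + 4 = 27

Minimum assignment cost: 27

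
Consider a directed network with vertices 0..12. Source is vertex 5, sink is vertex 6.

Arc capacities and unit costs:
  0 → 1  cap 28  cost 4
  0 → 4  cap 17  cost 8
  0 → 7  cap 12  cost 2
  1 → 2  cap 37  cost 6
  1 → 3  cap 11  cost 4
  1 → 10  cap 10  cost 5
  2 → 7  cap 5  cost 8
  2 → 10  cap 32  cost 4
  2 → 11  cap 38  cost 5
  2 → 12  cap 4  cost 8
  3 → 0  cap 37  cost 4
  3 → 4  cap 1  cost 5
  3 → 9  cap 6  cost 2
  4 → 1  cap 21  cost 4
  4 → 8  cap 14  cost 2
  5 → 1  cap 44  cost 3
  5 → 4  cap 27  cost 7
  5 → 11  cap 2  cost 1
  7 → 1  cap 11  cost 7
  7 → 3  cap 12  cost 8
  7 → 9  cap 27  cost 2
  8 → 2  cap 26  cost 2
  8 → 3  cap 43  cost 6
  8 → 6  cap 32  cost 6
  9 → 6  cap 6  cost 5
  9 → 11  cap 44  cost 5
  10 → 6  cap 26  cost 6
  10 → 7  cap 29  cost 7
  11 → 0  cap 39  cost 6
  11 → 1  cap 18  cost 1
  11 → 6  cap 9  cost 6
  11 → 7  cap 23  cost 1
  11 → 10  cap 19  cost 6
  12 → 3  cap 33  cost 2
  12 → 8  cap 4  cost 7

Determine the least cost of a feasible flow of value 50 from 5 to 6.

shortest-cost path #1: 5→11→6 push 2 @ unit cost 7 (adds 14)
shortest-cost path #2: 5→1→3→9→6 push 6 @ unit cost 14 (adds 84)
shortest-cost path #3: 5→1→10→6 push 10 @ unit cost 14 (adds 140)
shortest-cost path #4: 5→4→8→6 push 14 @ unit cost 15 (adds 210)
shortest-cost path #5: 5→1→2→10→6 push 16 @ unit cost 19 (adds 304)
shortest-cost path #6: 5→1→2→11→6 push 2 @ unit cost 20 (adds 40)
total cost = 792

Minimum cost for 50 units: 792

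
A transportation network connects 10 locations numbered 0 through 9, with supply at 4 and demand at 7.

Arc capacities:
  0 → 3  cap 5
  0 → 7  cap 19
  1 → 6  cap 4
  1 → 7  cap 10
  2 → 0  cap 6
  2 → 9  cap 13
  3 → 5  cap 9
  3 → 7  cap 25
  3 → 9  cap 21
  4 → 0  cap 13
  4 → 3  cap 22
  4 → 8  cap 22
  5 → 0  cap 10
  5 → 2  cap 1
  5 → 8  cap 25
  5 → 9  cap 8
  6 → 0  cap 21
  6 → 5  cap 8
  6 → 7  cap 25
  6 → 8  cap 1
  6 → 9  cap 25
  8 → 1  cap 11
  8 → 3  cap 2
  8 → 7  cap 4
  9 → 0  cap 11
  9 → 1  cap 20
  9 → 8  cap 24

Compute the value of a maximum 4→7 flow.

Maximum flow value: 52

augment #1: 4→0→7 bottleneck 13, total now 13
augment #2: 4→3→7 bottleneck 22, total now 35
augment #3: 4→8→7 bottleneck 4, total now 39
augment #4: 4→8→1→7 bottleneck 10, total now 49
augment #5: 4→8→3→7 bottleneck 2, total now 51
augment #6: 4→8→1→6→7 bottleneck 1, total now 52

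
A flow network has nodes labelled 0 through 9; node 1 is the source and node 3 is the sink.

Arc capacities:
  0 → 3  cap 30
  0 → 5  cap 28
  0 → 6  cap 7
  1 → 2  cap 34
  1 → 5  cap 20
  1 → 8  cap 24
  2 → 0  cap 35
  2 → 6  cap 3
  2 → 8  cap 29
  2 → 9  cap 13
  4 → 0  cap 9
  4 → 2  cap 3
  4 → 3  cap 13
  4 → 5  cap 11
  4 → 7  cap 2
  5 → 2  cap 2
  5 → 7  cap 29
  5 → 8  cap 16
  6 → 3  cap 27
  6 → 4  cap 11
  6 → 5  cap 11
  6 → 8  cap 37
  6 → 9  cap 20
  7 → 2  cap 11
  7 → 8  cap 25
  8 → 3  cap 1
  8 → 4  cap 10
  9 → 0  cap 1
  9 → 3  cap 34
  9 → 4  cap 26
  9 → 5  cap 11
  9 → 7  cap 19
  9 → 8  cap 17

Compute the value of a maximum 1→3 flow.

Maximum flow value: 58

augment #1: 1→8→3 bottleneck 1, total now 1
augment #2: 1→2→0→3 bottleneck 30, total now 31
augment #3: 1→2→6→3 bottleneck 3, total now 34
augment #4: 1→2→9→3 bottleneck 1, total now 35
augment #5: 1→8→4→3 bottleneck 10, total now 45
augment #6: 1→5→2→9→3 bottleneck 2, total now 47
augment #7: 1→5→7→2→9→3 bottleneck 10, total now 57
augment #8: 1→5→7→2→0→6→3 bottleneck 1, total now 58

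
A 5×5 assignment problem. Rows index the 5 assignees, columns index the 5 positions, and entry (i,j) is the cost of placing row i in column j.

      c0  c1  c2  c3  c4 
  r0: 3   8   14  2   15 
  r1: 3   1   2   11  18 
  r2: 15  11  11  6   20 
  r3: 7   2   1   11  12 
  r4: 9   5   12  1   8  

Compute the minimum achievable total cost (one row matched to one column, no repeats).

Minimum assignment cost: 19

optimal assignment: row0→col0 (cost 3), row1→col1 (cost 1), row2→col3 (cost 6), row3→col2 (cost 1), row4→col4 (cost 8)
total = 3 + 1 + 6 + 1 + 8 = 19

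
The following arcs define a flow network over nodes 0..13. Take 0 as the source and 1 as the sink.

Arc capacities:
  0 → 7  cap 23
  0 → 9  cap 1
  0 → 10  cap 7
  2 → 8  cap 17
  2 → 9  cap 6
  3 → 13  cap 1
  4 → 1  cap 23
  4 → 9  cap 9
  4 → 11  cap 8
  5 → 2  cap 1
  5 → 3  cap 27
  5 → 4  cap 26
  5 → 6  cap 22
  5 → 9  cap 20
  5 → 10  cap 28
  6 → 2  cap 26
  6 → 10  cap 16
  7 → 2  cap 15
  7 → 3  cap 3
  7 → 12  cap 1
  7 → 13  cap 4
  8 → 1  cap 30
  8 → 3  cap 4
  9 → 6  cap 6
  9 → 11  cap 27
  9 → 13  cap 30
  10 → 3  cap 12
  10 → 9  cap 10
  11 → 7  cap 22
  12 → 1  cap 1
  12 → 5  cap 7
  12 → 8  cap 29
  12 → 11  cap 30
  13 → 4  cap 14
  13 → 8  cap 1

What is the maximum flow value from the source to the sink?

Maximum flow value: 29

augment #1: 0→7→12→1 bottleneck 1, total now 1
augment #2: 0→7→2→8→1 bottleneck 15, total now 16
augment #3: 0→7→13→4→1 bottleneck 4, total now 20
augment #4: 0→9→13→4→1 bottleneck 1, total now 21
augment #5: 0→7→3→13→4→1 bottleneck 1, total now 22
augment #6: 0→10→9→13→4→1 bottleneck 7, total now 29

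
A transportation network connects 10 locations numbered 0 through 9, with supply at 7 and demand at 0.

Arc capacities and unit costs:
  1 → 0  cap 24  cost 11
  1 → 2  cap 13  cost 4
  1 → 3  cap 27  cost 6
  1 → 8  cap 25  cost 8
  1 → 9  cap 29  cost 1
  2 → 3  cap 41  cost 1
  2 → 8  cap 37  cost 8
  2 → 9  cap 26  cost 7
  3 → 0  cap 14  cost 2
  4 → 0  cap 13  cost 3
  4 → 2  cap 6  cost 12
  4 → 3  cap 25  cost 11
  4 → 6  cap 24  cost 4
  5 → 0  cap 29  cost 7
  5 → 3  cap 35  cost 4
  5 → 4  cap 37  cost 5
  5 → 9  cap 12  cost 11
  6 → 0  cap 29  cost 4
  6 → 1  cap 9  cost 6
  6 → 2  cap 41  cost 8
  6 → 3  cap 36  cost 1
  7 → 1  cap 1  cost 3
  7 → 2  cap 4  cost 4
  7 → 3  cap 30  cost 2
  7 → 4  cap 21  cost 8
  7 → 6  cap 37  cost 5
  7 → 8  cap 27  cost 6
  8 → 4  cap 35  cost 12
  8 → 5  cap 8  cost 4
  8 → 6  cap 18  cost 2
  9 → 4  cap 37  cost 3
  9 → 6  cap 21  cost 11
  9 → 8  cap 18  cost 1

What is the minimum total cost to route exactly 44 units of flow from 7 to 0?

shortest-cost path #1: 7→3→0 push 14 @ unit cost 4 (adds 56)
shortest-cost path #2: 7→6→0 push 29 @ unit cost 9 (adds 261)
shortest-cost path #3: 7→1→9→4→0 push 1 @ unit cost 10 (adds 10)
total cost = 327

Minimum cost for 44 units: 327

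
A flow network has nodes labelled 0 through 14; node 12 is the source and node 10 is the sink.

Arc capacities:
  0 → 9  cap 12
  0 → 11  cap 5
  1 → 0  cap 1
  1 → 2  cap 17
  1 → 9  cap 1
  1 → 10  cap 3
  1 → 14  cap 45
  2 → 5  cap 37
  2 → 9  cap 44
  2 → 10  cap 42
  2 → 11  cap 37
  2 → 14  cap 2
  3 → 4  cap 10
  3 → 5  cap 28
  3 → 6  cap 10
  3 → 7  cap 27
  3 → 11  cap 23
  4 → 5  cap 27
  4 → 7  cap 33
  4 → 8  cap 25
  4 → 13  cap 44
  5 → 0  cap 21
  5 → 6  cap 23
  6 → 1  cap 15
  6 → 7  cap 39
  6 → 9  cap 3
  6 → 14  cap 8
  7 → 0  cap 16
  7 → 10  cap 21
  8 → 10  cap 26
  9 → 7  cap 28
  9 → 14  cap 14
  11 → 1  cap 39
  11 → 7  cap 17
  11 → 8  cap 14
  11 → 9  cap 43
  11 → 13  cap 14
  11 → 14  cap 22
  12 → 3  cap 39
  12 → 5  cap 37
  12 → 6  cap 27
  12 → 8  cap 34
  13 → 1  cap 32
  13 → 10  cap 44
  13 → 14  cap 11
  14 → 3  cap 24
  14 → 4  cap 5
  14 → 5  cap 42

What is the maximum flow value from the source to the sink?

Maximum flow value: 96

augment #1: 12→8→10 bottleneck 26, total now 26
augment #2: 12→3→7→10 bottleneck 21, total now 47
augment #3: 12→6→1→10 bottleneck 3, total now 50
augment #4: 12→3→4→13→10 bottleneck 10, total now 60
augment #5: 12→3→11→13→10 bottleneck 8, total now 68
augment #6: 12→6→1→2→10 bottleneck 12, total now 80
augment #7: 12→5→0→11→13→10 bottleneck 5, total now 85
augment #8: 12→6→14→4→13→10 bottleneck 5, total now 90
augment #9: 12→6→7→3→11→13→10 bottleneck 1, total now 91
augment #10: 12→6→7→3→11→1→2→10 bottleneck 5, total now 96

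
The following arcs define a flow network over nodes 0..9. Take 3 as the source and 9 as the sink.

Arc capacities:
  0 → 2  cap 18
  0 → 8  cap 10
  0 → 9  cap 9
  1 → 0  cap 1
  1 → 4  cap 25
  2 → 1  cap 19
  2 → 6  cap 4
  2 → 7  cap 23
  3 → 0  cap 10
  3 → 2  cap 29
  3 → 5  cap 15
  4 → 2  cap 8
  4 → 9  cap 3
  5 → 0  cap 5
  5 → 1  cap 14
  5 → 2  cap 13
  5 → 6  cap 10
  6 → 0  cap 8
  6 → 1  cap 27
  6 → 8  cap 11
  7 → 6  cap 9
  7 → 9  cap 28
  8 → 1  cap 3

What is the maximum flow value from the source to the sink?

augment #1: 3→0→9 bottleneck 9, total now 9
augment #2: 3→2→7→9 bottleneck 23, total now 32
augment #3: 3→2→1→4→9 bottleneck 3, total now 35

Maximum flow value: 35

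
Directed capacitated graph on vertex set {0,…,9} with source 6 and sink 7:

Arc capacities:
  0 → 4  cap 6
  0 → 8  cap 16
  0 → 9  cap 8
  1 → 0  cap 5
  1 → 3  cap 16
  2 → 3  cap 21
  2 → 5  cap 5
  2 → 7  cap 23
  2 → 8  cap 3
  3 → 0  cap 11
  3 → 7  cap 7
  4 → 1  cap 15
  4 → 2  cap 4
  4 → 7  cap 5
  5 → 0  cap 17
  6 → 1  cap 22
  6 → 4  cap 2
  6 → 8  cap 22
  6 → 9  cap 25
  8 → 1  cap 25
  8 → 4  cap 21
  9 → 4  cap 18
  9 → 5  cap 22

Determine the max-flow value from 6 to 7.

Maximum flow value: 16

augment #1: 6→4→7 bottleneck 2, total now 2
augment #2: 6→1→3→7 bottleneck 7, total now 9
augment #3: 6→8→4→7 bottleneck 3, total now 12
augment #4: 6→8→4→2→7 bottleneck 4, total now 16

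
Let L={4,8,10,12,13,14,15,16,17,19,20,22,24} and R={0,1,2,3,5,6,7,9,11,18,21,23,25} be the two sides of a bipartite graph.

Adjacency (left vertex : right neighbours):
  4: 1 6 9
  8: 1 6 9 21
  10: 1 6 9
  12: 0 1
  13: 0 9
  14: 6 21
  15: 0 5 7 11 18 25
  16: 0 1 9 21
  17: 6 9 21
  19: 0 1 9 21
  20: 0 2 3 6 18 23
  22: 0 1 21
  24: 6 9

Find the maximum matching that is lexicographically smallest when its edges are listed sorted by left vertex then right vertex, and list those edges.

|M| = 7 (so the lex-smallest maximum matching has 7 edges)
process left vertices in ascending order; for each, take the smallest-labelled available neighbour that still permits 7 edges overall, or leave it unmatched if none does
lex-smallest matching: {4-1, 8-6, 10-9, 12-0, 14-21, 15-5, 20-2}

Lex-smallest maximum matching: {(4,1), (8,6), (10,9), (12,0), (14,21), (15,5), (20,2)}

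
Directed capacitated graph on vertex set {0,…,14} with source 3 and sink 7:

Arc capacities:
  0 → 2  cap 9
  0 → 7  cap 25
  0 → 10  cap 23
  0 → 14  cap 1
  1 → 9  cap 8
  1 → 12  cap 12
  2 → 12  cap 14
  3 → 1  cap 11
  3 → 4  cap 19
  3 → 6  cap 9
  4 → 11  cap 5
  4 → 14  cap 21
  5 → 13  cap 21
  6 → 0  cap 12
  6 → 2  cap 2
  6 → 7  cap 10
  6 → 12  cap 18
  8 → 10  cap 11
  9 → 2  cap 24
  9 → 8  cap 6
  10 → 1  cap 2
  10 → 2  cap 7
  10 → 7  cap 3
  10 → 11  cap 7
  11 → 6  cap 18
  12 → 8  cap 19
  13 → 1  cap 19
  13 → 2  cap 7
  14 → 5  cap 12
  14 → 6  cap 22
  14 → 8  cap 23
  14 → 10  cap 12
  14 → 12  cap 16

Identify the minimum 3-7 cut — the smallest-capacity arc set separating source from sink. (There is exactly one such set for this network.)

augment #1: 3→6→7 push 9
augment #2: 3→4→11→6→7 push 1
augment #3: 3→4→14→10→7 push 3
augment #4: 3→4→11→6→0→7 push 4
augment #5: 3→4→14→6→0→7 push 8
max flow = 25; residual-reachable set from 3 gives S-side
cut edges (S→T): {(6,0), (6,7), (10,7)} total cap 25

Min-cut arcs: {(6,0), (6,7), (10,7)} (total capacity 25)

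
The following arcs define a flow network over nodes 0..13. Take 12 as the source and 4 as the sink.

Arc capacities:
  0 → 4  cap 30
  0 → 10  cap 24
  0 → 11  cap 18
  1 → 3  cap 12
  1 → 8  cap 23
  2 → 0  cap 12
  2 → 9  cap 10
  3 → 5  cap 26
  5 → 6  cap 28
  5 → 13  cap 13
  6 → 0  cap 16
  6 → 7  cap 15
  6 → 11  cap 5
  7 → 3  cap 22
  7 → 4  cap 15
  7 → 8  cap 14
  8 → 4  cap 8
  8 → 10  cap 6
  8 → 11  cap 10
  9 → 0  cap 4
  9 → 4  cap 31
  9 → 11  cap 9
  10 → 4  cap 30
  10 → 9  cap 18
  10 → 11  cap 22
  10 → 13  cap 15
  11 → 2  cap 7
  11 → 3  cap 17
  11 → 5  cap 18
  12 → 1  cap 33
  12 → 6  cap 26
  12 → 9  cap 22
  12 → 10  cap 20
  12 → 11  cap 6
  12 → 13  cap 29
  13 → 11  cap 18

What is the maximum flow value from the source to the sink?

Maximum flow value: 94

augment #1: 12→9→4 bottleneck 22, total now 22
augment #2: 12→10→4 bottleneck 20, total now 42
augment #3: 12→1→8→4 bottleneck 8, total now 50
augment #4: 12→6→0→4 bottleneck 16, total now 66
augment #5: 12→6→7→4 bottleneck 10, total now 76
augment #6: 12→1→8→10→4 bottleneck 6, total now 82
augment #7: 12→11→2→0→4 bottleneck 6, total now 88
augment #8: 12→13→11→2→0→4 bottleneck 1, total now 89
augment #9: 12→1→3→5→6→7→4 bottleneck 5, total now 94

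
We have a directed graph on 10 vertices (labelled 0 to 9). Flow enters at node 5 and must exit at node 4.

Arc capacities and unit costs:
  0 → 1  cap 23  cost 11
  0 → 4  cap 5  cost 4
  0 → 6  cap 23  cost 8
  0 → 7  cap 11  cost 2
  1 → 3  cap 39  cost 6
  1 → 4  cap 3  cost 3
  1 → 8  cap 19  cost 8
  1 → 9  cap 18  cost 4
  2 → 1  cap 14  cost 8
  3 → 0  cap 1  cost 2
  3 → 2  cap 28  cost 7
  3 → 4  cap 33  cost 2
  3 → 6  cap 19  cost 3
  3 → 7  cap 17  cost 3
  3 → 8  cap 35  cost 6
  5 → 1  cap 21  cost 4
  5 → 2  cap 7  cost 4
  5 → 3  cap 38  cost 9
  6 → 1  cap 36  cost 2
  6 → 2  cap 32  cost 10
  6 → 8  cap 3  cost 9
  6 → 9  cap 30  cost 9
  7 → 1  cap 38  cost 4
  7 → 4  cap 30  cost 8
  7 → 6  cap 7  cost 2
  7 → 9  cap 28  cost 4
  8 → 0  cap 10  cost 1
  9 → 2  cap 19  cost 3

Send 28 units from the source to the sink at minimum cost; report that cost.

Minimum cost for 28 units: 296

shortest-cost path #1: 5→1→4 push 3 @ unit cost 7 (adds 21)
shortest-cost path #2: 5→3→4 push 25 @ unit cost 11 (adds 275)
total cost = 296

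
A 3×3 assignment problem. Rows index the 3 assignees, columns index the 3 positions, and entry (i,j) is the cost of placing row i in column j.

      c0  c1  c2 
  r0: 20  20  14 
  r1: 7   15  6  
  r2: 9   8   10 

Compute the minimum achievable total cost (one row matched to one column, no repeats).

optimal assignment: row0→col2 (cost 14), row1→col0 (cost 7), row2→col1 (cost 8)
total = 14 + 7 + 8 = 29

Minimum assignment cost: 29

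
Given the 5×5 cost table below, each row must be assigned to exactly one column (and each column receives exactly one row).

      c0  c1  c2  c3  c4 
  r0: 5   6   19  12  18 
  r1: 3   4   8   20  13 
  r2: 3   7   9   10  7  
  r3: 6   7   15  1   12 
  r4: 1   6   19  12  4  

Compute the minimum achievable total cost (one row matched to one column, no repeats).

Minimum assignment cost: 22

optimal assignment: row0→col1 (cost 6), row1→col2 (cost 8), row2→col0 (cost 3), row3→col3 (cost 1), row4→col4 (cost 4)
total = 6 + 8 + 3 + 1 + 4 = 22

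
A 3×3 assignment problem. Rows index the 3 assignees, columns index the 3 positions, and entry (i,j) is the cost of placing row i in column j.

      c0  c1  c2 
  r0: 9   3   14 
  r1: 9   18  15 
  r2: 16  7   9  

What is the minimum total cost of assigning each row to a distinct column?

optimal assignment: row0→col1 (cost 3), row1→col0 (cost 9), row2→col2 (cost 9)
total = 3 + 9 + 9 = 21

Minimum assignment cost: 21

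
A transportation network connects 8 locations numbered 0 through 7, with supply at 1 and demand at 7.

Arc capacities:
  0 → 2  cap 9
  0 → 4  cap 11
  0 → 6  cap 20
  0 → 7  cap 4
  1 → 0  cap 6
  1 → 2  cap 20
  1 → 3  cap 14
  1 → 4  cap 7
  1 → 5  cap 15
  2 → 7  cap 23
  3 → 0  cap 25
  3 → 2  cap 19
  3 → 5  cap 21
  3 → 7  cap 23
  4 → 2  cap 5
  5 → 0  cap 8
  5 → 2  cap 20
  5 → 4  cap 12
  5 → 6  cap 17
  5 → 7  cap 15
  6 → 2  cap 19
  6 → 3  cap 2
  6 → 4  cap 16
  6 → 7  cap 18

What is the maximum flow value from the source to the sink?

Maximum flow value: 58

augment #1: 1→0→7 bottleneck 4, total now 4
augment #2: 1→2→7 bottleneck 20, total now 24
augment #3: 1→3→7 bottleneck 14, total now 38
augment #4: 1→5→7 bottleneck 15, total now 53
augment #5: 1→0→2→7 bottleneck 2, total now 55
augment #6: 1→4→2→7 bottleneck 1, total now 56
augment #7: 1→4→2→0→6→7 bottleneck 2, total now 58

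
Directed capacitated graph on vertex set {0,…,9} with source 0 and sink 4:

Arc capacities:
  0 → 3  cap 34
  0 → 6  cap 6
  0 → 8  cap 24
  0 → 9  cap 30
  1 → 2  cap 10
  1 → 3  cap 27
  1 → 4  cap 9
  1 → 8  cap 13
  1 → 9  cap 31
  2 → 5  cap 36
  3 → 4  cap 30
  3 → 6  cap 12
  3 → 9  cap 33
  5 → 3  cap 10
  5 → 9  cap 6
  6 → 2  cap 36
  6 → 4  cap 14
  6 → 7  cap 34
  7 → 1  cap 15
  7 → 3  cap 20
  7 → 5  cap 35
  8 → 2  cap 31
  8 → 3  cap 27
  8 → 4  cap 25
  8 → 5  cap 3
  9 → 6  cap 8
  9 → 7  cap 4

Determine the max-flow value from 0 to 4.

augment #1: 0→3→4 bottleneck 30, total now 30
augment #2: 0→6→4 bottleneck 6, total now 36
augment #3: 0→8→4 bottleneck 24, total now 60
augment #4: 0→3→6→4 bottleneck 4, total now 64
augment #5: 0→9→6→4 bottleneck 4, total now 68
augment #6: 0→9→7→1→4 bottleneck 4, total now 72
augment #7: 0→9→6→7→1→4 bottleneck 4, total now 76

Maximum flow value: 76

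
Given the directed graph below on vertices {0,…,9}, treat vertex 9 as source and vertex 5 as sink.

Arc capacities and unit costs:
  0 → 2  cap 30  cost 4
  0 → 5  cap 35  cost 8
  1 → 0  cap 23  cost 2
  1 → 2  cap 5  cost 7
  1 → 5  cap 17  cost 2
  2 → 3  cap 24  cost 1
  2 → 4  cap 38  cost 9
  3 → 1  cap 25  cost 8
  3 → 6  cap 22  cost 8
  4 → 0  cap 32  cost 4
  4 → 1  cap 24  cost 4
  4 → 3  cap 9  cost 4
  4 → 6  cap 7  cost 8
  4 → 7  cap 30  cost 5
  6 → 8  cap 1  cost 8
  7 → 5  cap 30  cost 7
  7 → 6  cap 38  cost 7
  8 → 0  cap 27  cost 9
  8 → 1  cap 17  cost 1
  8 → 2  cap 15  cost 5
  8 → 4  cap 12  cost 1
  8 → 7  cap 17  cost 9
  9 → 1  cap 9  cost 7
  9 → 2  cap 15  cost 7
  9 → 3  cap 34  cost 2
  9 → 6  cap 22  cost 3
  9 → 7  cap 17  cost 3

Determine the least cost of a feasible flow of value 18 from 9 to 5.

Minimum cost for 18 units: 171

shortest-cost path #1: 9→1→5 push 9 @ unit cost 9 (adds 81)
shortest-cost path #2: 9→7→5 push 9 @ unit cost 10 (adds 90)
total cost = 171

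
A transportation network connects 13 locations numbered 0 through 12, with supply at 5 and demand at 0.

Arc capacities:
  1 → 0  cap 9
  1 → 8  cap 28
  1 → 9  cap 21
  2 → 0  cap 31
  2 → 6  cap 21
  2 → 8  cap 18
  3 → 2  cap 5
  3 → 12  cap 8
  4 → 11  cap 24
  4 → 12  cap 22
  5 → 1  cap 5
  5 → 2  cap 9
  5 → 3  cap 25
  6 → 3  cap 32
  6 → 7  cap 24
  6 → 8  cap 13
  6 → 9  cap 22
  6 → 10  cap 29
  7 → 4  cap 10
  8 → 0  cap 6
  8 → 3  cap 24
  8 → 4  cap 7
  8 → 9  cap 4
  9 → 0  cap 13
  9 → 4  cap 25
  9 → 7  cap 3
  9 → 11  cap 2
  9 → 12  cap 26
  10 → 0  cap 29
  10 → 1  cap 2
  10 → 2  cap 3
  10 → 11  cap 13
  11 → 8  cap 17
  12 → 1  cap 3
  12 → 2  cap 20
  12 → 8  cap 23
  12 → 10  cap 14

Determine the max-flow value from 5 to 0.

Maximum flow value: 27

augment #1: 5→1→0 bottleneck 5, total now 5
augment #2: 5→2→0 bottleneck 9, total now 14
augment #3: 5→3→2→0 bottleneck 5, total now 19
augment #4: 5→3→12→1→0 bottleneck 3, total now 22
augment #5: 5→3→12→2→0 bottleneck 5, total now 27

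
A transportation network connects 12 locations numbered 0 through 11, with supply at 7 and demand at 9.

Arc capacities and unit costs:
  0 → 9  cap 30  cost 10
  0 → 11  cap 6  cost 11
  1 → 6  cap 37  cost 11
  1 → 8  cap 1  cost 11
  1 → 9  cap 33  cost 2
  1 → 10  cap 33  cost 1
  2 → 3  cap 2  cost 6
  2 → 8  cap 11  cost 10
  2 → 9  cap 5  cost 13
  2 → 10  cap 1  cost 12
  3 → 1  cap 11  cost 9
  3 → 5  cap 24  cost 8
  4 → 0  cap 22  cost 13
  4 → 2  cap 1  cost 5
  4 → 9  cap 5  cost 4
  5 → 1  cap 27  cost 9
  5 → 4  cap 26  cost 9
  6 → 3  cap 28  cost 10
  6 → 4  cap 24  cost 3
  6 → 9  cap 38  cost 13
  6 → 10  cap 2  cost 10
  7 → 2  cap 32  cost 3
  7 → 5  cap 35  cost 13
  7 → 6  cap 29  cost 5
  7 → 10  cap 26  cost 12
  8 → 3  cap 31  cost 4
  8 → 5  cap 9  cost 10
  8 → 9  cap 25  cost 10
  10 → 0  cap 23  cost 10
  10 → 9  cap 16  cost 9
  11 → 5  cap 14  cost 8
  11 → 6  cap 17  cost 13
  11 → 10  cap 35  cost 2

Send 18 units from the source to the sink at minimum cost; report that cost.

shortest-cost path #1: 7→6→4→9 push 5 @ unit cost 12 (adds 60)
shortest-cost path #2: 7→2→9 push 5 @ unit cost 16 (adds 80)
shortest-cost path #3: 7→6→9 push 8 @ unit cost 18 (adds 144)
total cost = 284

Minimum cost for 18 units: 284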